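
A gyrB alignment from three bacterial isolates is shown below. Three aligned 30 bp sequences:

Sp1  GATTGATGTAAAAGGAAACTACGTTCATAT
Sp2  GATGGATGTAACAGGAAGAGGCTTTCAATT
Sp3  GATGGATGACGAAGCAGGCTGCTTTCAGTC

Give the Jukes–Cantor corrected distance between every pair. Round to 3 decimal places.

d(Sp1,Sp2) = 0.383, d(Sp1,Sp3) = 0.572, d(Sp2,Sp3) = 0.441

Sp1–Sp2: 9/30 sites differ → p = 0.3, d = −0.75 ln(1 − 0.4) = 0.383119 ≈ 0.383.
Sp1–Sp3: 12/30 sites differ → p = 0.4, d = −0.75 ln(1 − 0.533333) = 0.571605 ≈ 0.572.
Sp2–Sp3: 10/30 sites differ → p ≈ 0.333333, d = −0.75 ln(1 − 0.444444) = 0.440839 ≈ 0.441.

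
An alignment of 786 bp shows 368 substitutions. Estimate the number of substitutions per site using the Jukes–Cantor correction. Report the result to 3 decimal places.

p = 368/786 ≈ 0.468193.
d = −(3/4) ln(1 − 4p/3) = −0.75 ln(1 − 0.624257) = −0.75 ln(0.375743)
  = −0.75 × (-0.978850) = 0.734138 substitutions/site.

0.734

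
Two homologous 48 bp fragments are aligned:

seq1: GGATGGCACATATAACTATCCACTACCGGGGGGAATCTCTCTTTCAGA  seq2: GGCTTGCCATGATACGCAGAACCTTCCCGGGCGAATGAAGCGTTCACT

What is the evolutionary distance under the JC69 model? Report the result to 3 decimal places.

0.764

The sequences differ at 23 of 48 sites, so p = 23/48 ≈ 0.479167.
d = −(3/4) ln(1 − 4p/3) = −0.75 ln(1 − 0.638889) = −0.75 ln(0.361111)
  = −0.75 × (-1.018570) = 0.763928 substitutions/site.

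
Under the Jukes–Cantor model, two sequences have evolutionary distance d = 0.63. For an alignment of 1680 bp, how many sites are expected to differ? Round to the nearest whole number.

716

Invert JC69: p = (3/4)(1 − e^(−4d/3)) = 0.75 × (1 − e^(-0.84)) = 0.75 × (1 − 0.431711) = 0.426217.
Expected differing sites = pL ≈ 0.426217 × 1680 = 716.04456 ≈ 716.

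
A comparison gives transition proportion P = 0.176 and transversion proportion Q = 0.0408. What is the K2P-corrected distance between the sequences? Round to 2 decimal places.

Under the Kimura two-parameter model, d = −½ ln(1 − 2P − Q) − ¼ ln(1 − 2Q).
1 − 2P − Q = 0.6072, giving −½ ln(0.6072) = 0.249449.
1 − 2Q = 0.9184, giving −¼ ln(0.9184) = 0.021281.
d = 0.249449 + 0.021281 = 0.270730.

0.27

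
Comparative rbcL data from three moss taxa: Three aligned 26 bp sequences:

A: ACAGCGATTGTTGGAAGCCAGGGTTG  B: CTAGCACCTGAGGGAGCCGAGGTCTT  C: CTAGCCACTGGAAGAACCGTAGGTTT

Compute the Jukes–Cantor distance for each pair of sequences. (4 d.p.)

d(A,B) = 0.8240, d(A,C) = 0.7166, d(B,C) = 0.5393

A–B: 13/26 sites differ → p = 0.5, d = −0.75 ln(1 − 0.666667) = 0.823960 ≈ 0.8240.
A–C: 12/26 sites differ → p ≈ 0.461538, d = −0.75 ln(1 − 0.615384) = 0.716632 ≈ 0.7166.
B–C: 10/26 sites differ → p ≈ 0.384615, d = −0.75 ln(1 − 0.51282) = 0.539341 ≈ 0.5393.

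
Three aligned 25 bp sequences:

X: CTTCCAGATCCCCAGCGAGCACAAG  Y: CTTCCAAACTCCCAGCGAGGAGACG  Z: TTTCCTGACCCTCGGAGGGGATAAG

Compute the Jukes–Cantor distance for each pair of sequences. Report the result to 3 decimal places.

X–Y: 6/25 sites differ → p = 0.24, d = −0.75 ln(1 − 0.32) = 0.289247 ≈ 0.289.
X–Z: 9/25 sites differ → p = 0.36, d = −0.75 ln(1 − 0.48) = 0.490445 ≈ 0.490.
Y–Z: 10/25 sites differ → p = 0.4, d = −0.75 ln(1 − 0.533333) = 0.571605 ≈ 0.572.

d(X,Y) = 0.289, d(X,Z) = 0.490, d(Y,Z) = 0.572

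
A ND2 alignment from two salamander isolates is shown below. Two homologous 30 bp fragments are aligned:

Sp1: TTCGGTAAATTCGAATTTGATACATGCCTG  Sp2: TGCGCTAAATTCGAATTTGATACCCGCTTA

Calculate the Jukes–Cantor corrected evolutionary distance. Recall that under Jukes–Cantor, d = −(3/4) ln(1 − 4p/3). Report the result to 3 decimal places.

The sequences differ at 6 of 30 sites (2, 5, 24, 25, 28, 30), so p = 6/30 = 0.2.
d = −(3/4) ln(1 − 4p/3) = −0.75 ln(1 − 0.266667) = −0.75 ln(0.733333)
  = −0.75 × (-0.310155) = 0.232616 substitutions/site.

0.233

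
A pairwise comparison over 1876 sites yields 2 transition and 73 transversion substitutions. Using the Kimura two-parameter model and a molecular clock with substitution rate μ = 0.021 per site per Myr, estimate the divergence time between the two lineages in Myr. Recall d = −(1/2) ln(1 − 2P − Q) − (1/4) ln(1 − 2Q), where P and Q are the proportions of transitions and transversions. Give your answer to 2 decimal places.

P = 2/1876 ≈ 0.001066 and Q = 73/1876 ≈ 0.038913.
Under the Kimura two-parameter model, d = −½ ln(1 − 2P − Q) − ¼ ln(1 − 2Q).
1 − 2P − Q = 0.958955, giving −½ ln(0.958955) = 0.020956.
1 − 2Q = 0.922174, giving −¼ ln(0.922174) = 0.020255.
d = 0.020956 + 0.020255 = 0.041211.
Under a molecular clock d = 2μt, so t = d/(2μ) = 0.041211 / (2 × 0.021) = 0.98 Myr.

0.98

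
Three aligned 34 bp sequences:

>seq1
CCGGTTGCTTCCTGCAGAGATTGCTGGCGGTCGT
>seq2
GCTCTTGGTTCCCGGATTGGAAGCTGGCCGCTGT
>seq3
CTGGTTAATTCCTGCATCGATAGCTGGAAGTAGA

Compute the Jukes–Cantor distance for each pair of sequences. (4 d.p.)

seq1–seq2: 14/34 sites differ → p ≈ 0.411765, d = −0.75 ln(1 − 0.54902) = 0.597249 ≈ 0.5972.
seq1–seq3: 10/34 sites differ → p ≈ 0.294118, d = −0.75 ln(1 − 0.392157) = 0.373379 ≈ 0.3734.
seq2–seq3: 16/34 sites differ → p ≈ 0.470588, d = −0.75 ln(1 − 0.627451) = 0.740540 ≈ 0.7405.

d(seq1,seq2) = 0.5972, d(seq1,seq3) = 0.3734, d(seq2,seq3) = 0.7405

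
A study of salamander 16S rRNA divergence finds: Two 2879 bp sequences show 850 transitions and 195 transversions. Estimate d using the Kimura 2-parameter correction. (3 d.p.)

0.573

P = 850/2879 ≈ 0.295241 and Q = 195/2879 ≈ 0.067732.
Under the Kimura two-parameter model, d = −½ ln(1 − 2P − Q) − ¼ ln(1 − 2Q).
1 − 2P − Q = 0.341786, giving −½ ln(0.341786) = 0.536785.
1 − 2Q = 0.864536, giving −¼ ln(0.864536) = 0.036391.
d = 0.536785 + 0.036391 = 0.573176.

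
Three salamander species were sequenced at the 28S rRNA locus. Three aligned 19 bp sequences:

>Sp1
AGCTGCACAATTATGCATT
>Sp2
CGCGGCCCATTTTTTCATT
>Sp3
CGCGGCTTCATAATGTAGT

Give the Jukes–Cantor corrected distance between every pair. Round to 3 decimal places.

d(Sp1,Sp2) = 0.410, d(Sp1,Sp3) = 0.618, d(Sp2,Sp3) = 0.749

Sp1–Sp2: 6/19 sites differ → p ≈ 0.315789, d = −0.75 ln(1 − 0.421052) = 0.409907 ≈ 0.410.
Sp1–Sp3: 8/19 sites differ → p ≈ 0.421053, d = −0.75 ln(1 − 0.561404) = 0.618132 ≈ 0.618.
Sp2–Sp3: 9/19 sites differ → p ≈ 0.473684, d = −0.75 ln(1 − 0.631579) = 0.748897 ≈ 0.749.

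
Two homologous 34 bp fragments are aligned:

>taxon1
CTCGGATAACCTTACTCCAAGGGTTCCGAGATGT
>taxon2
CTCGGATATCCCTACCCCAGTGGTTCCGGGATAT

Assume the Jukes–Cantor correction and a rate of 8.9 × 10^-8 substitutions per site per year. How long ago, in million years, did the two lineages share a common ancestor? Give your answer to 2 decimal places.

The sequences differ at 7 of 34 sites (9, 12, 16, 20, 21, 29, 33), so p = 7/34 ≈ 0.205882.
d = −(3/4) ln(1 − 4p/3) = −0.75 ln(1 − 0.274509) = −0.75 ln(0.725491)
  = −0.75 × (-0.320907) = 0.240680 substitutions/site.
Under a molecular clock d = 2μt, so t = d/(2μ) = 0.240680 / (2 × 8.9 × 10^-8) = 1.35 million years.

1.35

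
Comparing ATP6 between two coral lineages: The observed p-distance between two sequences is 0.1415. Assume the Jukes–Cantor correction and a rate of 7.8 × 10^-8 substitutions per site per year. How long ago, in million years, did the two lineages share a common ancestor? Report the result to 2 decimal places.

d = −(3/4) ln(1 − 4p/3) = −0.75 ln(1 − 0.188667) = −0.75 ln(0.811333)
  = −0.75 × (-0.209077) = 0.156808 substitutions/site.
Under a molecular clock d = 2μt, so t = d/(2μ) = 0.156808 / (2 × 7.8 × 10^-8) = 1.01 million years.

1.01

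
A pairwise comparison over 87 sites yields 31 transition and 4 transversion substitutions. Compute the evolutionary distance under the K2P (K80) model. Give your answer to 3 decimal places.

0.735

P = 31/87 ≈ 0.356322 and Q = 4/87 ≈ 0.045977.
Under the Kimura two-parameter model, d = −½ ln(1 − 2P − Q) − ¼ ln(1 − 2Q).
1 − 2P − Q = 0.241379, giving −½ ln(0.241379) = 0.710693.
1 − 2Q = 0.908046, giving −¼ ln(0.908046) = 0.024115.
d = 0.710693 + 0.024115 = 0.734808.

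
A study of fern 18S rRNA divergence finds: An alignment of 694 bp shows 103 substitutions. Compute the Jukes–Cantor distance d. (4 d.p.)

p = 103/694 ≈ 0.148415.
d = −(3/4) ln(1 − 4p/3) = −0.75 ln(1 − 0.197887) = −0.75 ln(0.802113)
  = −0.75 × (-0.220506) = 0.165380 substitutions/site.

0.1654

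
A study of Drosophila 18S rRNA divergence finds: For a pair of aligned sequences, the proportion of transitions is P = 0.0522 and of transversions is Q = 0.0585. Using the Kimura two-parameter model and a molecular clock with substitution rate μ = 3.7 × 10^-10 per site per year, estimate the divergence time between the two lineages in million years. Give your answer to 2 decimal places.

Under the Kimura two-parameter model, d = −½ ln(1 − 2P − Q) − ¼ ln(1 − 2Q).
1 − 2P − Q = 0.8371, giving −½ ln(0.8371) = 0.088906.
1 − 2Q = 0.883, giving −¼ ln(0.883) = 0.031108.
d = 0.088906 + 0.031108 = 0.120014.
Under a molecular clock d = 2μt, so t = d/(2μ) = 0.120014 / (2 × 3.7 × 10^-10) = 162.18 million years.

162.18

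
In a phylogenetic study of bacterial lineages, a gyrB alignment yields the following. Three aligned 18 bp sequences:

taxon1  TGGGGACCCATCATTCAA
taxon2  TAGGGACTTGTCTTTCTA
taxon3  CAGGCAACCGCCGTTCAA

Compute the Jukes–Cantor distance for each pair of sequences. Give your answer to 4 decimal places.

taxon1–taxon2: 6/18 sites differ → p ≈ 0.333333, d = −0.75 ln(1 − 0.444444) = 0.440839 ≈ 0.4408.
taxon1–taxon3: 7/18 sites differ → p ≈ 0.388889, d = −0.75 ln(1 − 0.518519) = 0.548166 ≈ 0.5482.
taxon2–taxon3: 8/18 sites differ → p ≈ 0.444444, d = −0.75 ln(1 − 0.592592) = 0.673455 ≈ 0.6735.

d(taxon1,taxon2) = 0.4408, d(taxon1,taxon3) = 0.5482, d(taxon2,taxon3) = 0.6735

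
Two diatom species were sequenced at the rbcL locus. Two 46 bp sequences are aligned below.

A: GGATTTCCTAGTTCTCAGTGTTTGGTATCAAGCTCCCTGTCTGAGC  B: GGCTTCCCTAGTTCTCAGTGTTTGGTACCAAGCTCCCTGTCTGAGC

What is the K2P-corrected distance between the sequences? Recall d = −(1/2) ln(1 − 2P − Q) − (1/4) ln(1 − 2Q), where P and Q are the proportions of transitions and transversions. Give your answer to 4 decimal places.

0.0686

Of 46 sites, 2 differences are transitions and 1 are transversions, so P = 2/46 ≈ 0.043478 and Q = 1/46 ≈ 0.021739.
Under the Kimura two-parameter model, d = −½ ln(1 − 2P − Q) − ¼ ln(1 − 2Q).
1 − 2P − Q = 0.891305, giving −½ ln(0.891305) = 0.057534.
1 − 2Q = 0.956522, giving −¼ ln(0.956522) = 0.011113.
d = 0.057534 + 0.011113 = 0.068647.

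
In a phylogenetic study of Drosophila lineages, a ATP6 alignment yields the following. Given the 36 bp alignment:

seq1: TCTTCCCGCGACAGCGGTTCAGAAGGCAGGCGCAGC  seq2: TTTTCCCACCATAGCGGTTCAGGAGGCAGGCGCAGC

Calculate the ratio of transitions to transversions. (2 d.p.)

Transitions are A↔G and C↔T; transversions are all other mismatches.
Transitions: 4. Transversions: 1.
R = 4/1 = 4.00.

4.00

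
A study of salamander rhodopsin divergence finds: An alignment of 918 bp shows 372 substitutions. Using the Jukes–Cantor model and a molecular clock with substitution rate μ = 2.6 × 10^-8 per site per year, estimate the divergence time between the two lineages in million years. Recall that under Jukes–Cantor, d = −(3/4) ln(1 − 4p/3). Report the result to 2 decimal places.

p = 372/918 ≈ 0.405229.
d = −(3/4) ln(1 − 4p/3) = −0.75 ln(1 − 0.540305) = −0.75 ln(0.459695)
  = −0.75 × (-0.777192) = 0.582894 substitutions/site.
Under a molecular clock d = 2μt, so t = d/(2μ) = 0.582894 / (2 × 2.6 × 10^-8) = 11.21 million years.

11.21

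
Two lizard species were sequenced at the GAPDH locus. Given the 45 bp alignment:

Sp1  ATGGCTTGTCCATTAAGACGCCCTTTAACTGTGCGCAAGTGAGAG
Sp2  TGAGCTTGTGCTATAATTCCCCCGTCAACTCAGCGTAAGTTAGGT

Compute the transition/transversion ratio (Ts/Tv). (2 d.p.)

0.31

Transitions are A↔G and C↔T; transversions are all other mismatches.
Transitions: 4. Transversions: 13.
R = 4/13 = 0.307692… ≈ 0.31 (to 2 d.p.).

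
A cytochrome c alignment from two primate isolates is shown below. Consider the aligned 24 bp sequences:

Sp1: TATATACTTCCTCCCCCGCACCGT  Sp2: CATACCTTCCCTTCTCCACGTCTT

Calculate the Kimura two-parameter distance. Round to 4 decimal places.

0.9415

Of 24 sites, 9 differences are transitions and 2 are transversions, so P = 9/24 = 0.375 and Q = 2/24 ≈ 0.083333.
Under the Kimura two-parameter model, d = −½ ln(1 − 2P − Q) − ¼ ln(1 − 2Q).
1 − 2P − Q = 0.166667, giving −½ ln(0.166667) = 0.895879.
1 − 2Q = 0.833334, giving −¼ ln(0.833334) = 0.045580.
d = 0.895879 + 0.045580 = 0.941459.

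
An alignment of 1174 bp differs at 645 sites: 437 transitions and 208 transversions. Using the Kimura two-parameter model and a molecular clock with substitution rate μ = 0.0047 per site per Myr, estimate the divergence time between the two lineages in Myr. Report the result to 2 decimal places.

147.08

P = 437/1174 ≈ 0.372232 and Q = 208/1174 ≈ 0.177172.
Under the Kimura two-parameter model, d = −½ ln(1 − 2P − Q) − ¼ ln(1 − 2Q).
1 − 2P − Q = 0.078364, giving −½ ln(0.078364) = 1.273195.
1 − 2Q = 0.645656, giving −¼ ln(0.645656) = 0.109372.
d = 1.273195 + 0.109372 = 1.382567.
Under a molecular clock d = 2μt, so t = d/(2μ) = 1.382567 / (2 × 0.0047) = 147.08 Myr.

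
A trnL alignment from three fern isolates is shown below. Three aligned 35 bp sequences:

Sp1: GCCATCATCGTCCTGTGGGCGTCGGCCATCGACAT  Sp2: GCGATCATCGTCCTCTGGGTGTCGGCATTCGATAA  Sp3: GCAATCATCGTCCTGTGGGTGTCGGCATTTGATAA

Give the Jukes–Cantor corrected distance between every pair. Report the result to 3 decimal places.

Sp1–Sp2: 7/35 sites differ → p = 0.2, d = −0.75 ln(1 − 0.266667) = 0.232617 ≈ 0.233.
Sp1–Sp3: 7/35 sites differ → p = 0.2, d = −0.75 ln(1 − 0.266667) = 0.232617 ≈ 0.233.
Sp2–Sp3: 3/35 sites differ → p ≈ 0.085714, d = −0.75 ln(1 − 0.114285) = 0.091020 ≈ 0.091.

d(Sp1,Sp2) = 0.233, d(Sp1,Sp3) = 0.233, d(Sp2,Sp3) = 0.091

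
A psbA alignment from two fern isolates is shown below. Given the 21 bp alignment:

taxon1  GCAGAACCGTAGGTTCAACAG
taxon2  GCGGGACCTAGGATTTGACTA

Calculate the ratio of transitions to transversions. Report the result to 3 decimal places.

Transitions are A↔G and C↔T; transversions are all other mismatches.
Transitions: 7. Transversions: 3.
R = 7/3 = 2.333333… ≈ 2.333 (to 3 d.p.).

2.333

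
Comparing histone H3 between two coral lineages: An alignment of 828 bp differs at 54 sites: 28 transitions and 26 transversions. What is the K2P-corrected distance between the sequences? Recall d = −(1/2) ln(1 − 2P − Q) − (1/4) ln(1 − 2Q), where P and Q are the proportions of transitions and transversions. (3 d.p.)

0.068

P = 28/828 ≈ 0.033816 and Q = 26/828 ≈ 0.031401.
Under the Kimura two-parameter model, d = −½ ln(1 − 2P − Q) − ¼ ln(1 − 2Q).
1 − 2P − Q = 0.900967, giving −½ ln(0.900967) = 0.052143.
1 − 2Q = 0.937198, giving −¼ ln(0.937198) = 0.016215.
d = 0.052143 + 0.016215 = 0.068358.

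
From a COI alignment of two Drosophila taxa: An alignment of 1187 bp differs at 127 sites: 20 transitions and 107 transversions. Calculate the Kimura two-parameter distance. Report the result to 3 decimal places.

0.116

P = 20/1187 ≈ 0.016849 and Q = 107/1187 ≈ 0.090143.
Under the Kimura two-parameter model, d = −½ ln(1 − 2P − Q) − ¼ ln(1 − 2Q).
1 − 2P − Q = 0.876159, giving −½ ln(0.876159) = 0.066104.
1 − 2Q = 0.819714, giving −¼ ln(0.819714) = 0.049700.
d = 0.066104 + 0.049700 = 0.115804.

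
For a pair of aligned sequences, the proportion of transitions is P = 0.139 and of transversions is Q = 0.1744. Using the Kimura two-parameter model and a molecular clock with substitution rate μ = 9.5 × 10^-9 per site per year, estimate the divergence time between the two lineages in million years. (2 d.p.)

21.49

Under the Kimura two-parameter model, d = −½ ln(1 − 2P − Q) − ¼ ln(1 − 2Q).
1 − 2P − Q = 0.5476, giving −½ ln(0.5476) = 0.301105.
1 − 2Q = 0.6512, giving −¼ ln(0.6512) = 0.107235.
d = 0.301105 + 0.107235 = 0.408340.
Under a molecular clock d = 2μt, so t = d/(2μ) = 0.408340 / (2 × 9.5 × 10^-9) = 21.49 million years.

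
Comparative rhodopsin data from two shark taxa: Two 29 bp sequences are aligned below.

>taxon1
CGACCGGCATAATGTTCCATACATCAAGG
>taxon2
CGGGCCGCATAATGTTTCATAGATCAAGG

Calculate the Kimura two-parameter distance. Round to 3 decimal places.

Of 29 sites, 2 differences are transitions and 3 are transversions, so P = 2/29 ≈ 0.068966 and Q = 3/29 ≈ 0.103448.
Under the Kimura two-parameter model, d = −½ ln(1 − 2P − Q) − ¼ ln(1 − 2Q).
1 − 2P − Q = 0.75862, giving −½ ln(0.75862) = 0.138127.
1 − 2Q = 0.793104, giving −¼ ln(0.793104) = 0.057950.
d = 0.138127 + 0.057950 = 0.196077.

0.196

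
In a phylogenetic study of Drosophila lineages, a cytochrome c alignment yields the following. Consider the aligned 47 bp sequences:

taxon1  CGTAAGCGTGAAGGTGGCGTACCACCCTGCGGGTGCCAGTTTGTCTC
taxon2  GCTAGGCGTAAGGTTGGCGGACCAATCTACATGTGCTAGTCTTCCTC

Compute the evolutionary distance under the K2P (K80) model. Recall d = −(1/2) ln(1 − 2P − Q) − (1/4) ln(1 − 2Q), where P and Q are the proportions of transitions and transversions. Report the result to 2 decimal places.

Of 47 sites, 9 differences are transitions and 7 are transversions, so P = 9/47 ≈ 0.191489 and Q = 7/47 ≈ 0.148936.
Under the Kimura two-parameter model, d = −½ ln(1 − 2P − Q) − ¼ ln(1 − 2Q).
1 − 2P − Q = 0.468086, giving −½ ln(0.468086) = 0.379552.
1 − 2Q = 0.702128, giving −¼ ln(0.702128) = 0.088410.
d = 0.379552 + 0.088410 = 0.467962.

0.47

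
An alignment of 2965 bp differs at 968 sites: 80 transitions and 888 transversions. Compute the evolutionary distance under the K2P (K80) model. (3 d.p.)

0.446

P = 80/2965 ≈ 0.026981 and Q = 888/2965 ≈ 0.299494.
Under the Kimura two-parameter model, d = −½ ln(1 − 2P − Q) − ¼ ln(1 − 2Q).
1 − 2P − Q = 0.646544, giving −½ ln(0.646544) = 0.218057.
1 − 2Q = 0.401012, giving −¼ ln(0.401012) = 0.228441.
d = 0.218057 + 0.228441 = 0.446498.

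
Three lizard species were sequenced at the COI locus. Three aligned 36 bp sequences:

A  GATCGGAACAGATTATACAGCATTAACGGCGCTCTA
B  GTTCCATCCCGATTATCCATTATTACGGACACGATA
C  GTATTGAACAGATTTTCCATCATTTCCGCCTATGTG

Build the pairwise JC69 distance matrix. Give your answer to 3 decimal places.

d(A,B) = 0.608, d(A,C) = 0.548, d(B,C) = 0.745

A–B: 15/36 sites differ → p ≈ 0.416667, d = −0.75 ln(1 − 0.555556) = 0.608198 ≈ 0.608.
A–C: 14/36 sites differ → p ≈ 0.388889, d = −0.75 ln(1 − 0.518519) = 0.548166 ≈ 0.548.
B–C: 17/36 sites differ → p ≈ 0.472222, d = −0.75 ln(1 − 0.629629) = 0.744938 ≈ 0.745.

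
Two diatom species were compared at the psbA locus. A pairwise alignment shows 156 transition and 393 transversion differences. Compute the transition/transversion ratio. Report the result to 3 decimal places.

0.397

R = 156/393 = 0.396946… ≈ 0.397 (to 3 d.p.).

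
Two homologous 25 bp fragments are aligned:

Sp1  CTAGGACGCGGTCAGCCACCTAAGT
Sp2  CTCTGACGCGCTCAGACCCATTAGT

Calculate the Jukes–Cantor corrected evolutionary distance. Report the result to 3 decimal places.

The sequences differ at 7 of 25 sites (3, 4, 11, 16, 18, 20, 22), so p = 7/25 = 0.28.
d = −(3/4) ln(1 − 4p/3) = −0.75 ln(1 − 0.373333) = −0.75 ln(0.626667)
  = −0.75 × (-0.467340) = 0.350505 substitutions/site.

0.351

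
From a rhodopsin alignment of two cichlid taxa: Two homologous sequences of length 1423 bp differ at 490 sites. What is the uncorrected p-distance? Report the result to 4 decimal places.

p = 490/1423 = 0.344342… ≈ 0.3443 (to 4 d.p.).

0.3443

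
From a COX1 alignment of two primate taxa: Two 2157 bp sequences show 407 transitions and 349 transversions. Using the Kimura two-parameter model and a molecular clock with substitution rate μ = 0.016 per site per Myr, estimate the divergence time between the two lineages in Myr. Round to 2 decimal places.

15.16

P = 407/2157 ≈ 0.188688 and Q = 349/2157 ≈ 0.161799.
Under the Kimura two-parameter model, d = −½ ln(1 − 2P − Q) − ¼ ln(1 − 2Q).
1 − 2P − Q = 0.460825, giving −½ ln(0.460825) = 0.387368.
1 − 2Q = 0.676402, giving −¼ ln(0.676402) = 0.097742.
d = 0.387368 + 0.097742 = 0.485110.
Under a molecular clock d = 2μt, so t = d/(2μ) = 0.485110 / (2 × 0.016) = 15.16 Myr.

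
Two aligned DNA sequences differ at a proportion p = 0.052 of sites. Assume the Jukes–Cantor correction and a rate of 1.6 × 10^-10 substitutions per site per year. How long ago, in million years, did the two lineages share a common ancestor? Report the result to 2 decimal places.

d = −(3/4) ln(1 − 4p/3) = −0.75 ln(1 − 0.069333) = −0.75 ln(0.930667)
  = −0.75 × (-0.071854) = 0.053891 substitutions/site.
Under a molecular clock d = 2μt, so t = d/(2μ) = 0.053891 / (2 × 1.6 × 10^-10) = 168.41 million years.

168.41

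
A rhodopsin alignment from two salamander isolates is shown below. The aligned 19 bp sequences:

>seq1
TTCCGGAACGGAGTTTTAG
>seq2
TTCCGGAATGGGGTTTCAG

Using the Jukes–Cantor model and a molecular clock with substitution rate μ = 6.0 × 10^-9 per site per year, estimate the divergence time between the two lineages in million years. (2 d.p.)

14.77

The sequences differ at 3 of 19 sites (9, 12, 17), so p = 3/19 ≈ 0.157895.
d = −(3/4) ln(1 − 4p/3) = −0.75 ln(1 − 0.210527) = −0.75 ln(0.789473)
  = −0.75 × (-0.236390) = 0.177293 substitutions/site.
Under a molecular clock d = 2μt, so t = d/(2μ) = 0.177293 / (2 × 6.0 × 10^-9) = 14.77 million years.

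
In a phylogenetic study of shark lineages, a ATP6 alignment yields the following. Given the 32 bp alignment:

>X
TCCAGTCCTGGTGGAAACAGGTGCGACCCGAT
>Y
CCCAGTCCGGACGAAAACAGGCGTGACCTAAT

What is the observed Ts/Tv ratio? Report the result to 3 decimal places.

8.000

Transitions are A↔G and C↔T; transversions are all other mismatches.
Transitions: 8. Transversions: 1.
R = 8/1 = 8.000.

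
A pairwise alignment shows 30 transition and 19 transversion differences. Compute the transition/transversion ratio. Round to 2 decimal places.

1.58

R = 30/19 = 1.578947… ≈ 1.58 (to 2 d.p.).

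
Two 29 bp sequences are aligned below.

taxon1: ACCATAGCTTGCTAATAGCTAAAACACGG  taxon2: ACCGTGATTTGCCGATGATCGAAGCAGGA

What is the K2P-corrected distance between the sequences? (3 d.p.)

Of 29 sites, 13 differences are transitions and 1 are transversions, so P = 13/29 ≈ 0.448276 and Q = 1/29 ≈ 0.034483.
Under the Kimura two-parameter model, d = −½ ln(1 − 2P − Q) − ¼ ln(1 − 2Q).
1 − 2P − Q = 0.068965, giving −½ ln(0.068965) = 1.337078.
1 − 2Q = 0.931034, giving −¼ ln(0.931034) = 0.017865.
d = 1.337078 + 0.017865 = 1.354943.

1.355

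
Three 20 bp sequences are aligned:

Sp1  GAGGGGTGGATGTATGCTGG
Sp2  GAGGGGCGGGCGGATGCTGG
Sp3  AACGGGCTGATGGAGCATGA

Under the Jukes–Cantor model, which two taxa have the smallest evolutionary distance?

Sp1 and Sp2

Sp1–Sp2: 4/20 differ, p = 0.200, d = 0.233.
Sp1–Sp3: 9/20 differ, p = 0.450, d = 0.687.
Sp2–Sp3: 9/20 differ, p = 0.450, d = 0.687.
The smallest distance is between Sp1 and Sp2.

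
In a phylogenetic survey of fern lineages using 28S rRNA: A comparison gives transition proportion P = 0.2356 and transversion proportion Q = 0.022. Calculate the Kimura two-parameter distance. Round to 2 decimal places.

Under the Kimura two-parameter model, d = −½ ln(1 − 2P − Q) − ¼ ln(1 − 2Q).
1 − 2P − Q = 0.5068, giving −½ ln(0.5068) = 0.339819.
1 − 2Q = 0.956, giving −¼ ln(0.956) = 0.011249.
d = 0.339819 + 0.011249 = 0.351068.

0.35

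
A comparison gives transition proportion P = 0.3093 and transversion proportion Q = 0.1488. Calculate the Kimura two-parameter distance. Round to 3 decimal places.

0.818

Under the Kimura two-parameter model, d = −½ ln(1 − 2P − Q) − ¼ ln(1 − 2Q).
1 − 2P − Q = 0.2326, giving −½ ln(0.2326) = 0.729218.
1 − 2Q = 0.7024, giving −¼ ln(0.7024) = 0.088313.
d = 0.729218 + 0.088313 = 0.817531.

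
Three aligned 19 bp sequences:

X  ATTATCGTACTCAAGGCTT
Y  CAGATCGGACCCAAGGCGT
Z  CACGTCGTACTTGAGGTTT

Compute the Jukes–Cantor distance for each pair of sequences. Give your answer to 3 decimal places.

X–Y: 6/19 sites differ → p ≈ 0.315789, d = −0.75 ln(1 − 0.421052) = 0.409907 ≈ 0.410.
X–Z: 7/19 sites differ → p ≈ 0.368421, d = −0.75 ln(1 − 0.491228) = 0.506816 ≈ 0.507.
Y–Z: 8/19 sites differ → p ≈ 0.421053, d = −0.75 ln(1 − 0.561404) = 0.618132 ≈ 0.618.

d(X,Y) = 0.410, d(X,Z) = 0.507, d(Y,Z) = 0.618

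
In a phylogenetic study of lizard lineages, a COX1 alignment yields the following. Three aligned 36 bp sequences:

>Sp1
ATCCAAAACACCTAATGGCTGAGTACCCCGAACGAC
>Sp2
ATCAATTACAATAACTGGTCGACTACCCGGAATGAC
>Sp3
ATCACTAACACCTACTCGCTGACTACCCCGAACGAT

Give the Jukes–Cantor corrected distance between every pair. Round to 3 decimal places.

d(Sp1,Sp2) = 0.441, d(Sp1,Sp3) = 0.225, d(Sp2,Sp3) = 0.392

Sp1–Sp2: 12/36 sites differ → p ≈ 0.333333, d = −0.75 ln(1 − 0.444444) = 0.440839 ≈ 0.441.
Sp1–Sp3: 7/36 sites differ → p ≈ 0.194444, d = −0.75 ln(1 − 0.259259) = 0.225078 ≈ 0.225.
Sp2–Sp3: 11/36 sites differ → p ≈ 0.305556, d = −0.75 ln(1 − 0.407408) = 0.392437 ≈ 0.392.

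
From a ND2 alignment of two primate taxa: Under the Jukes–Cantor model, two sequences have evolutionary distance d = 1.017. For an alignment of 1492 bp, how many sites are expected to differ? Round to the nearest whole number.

831

Invert JC69: p = (3/4)(1 − e^(−4d/3)) = 0.75 × (1 − e^(-1.356)) = 0.75 × (1 − 0.257689) = 0.556733.
Expected differing sites = pL ≈ 0.556733 × 1492 = 830.645636 ≈ 831.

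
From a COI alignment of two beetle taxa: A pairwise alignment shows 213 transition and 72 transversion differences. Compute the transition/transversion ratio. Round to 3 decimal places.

R = 213/72 = 2.958333… ≈ 2.958 (to 3 d.p.).

2.958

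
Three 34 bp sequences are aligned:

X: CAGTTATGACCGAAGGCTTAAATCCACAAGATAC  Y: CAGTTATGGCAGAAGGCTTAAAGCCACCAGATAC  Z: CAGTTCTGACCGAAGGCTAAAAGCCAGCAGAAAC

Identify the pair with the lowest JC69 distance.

X and Y

X–Y: 4/34 differ, p = 0.118, d = 0.128.
X–Z: 6/34 differ, p = 0.176, d = 0.201.
Y–Z: 6/34 differ, p = 0.176, d = 0.201.
The smallest distance is between X and Y.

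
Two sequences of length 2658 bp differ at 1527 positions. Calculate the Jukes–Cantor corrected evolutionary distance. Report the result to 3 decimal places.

1.089

p = 1527/2658 ≈ 0.574492.
d = −(3/4) ln(1 − 4p/3) = −0.75 ln(1 − 0.765989) = −0.75 ln(0.234011)
  = −0.75 × (-1.452387) = 1.089290 substitutions/site.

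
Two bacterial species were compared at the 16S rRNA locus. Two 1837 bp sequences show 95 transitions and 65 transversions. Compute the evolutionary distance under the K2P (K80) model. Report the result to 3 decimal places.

0.093

P = 95/1837 ≈ 0.051715 and Q = 65/1837 ≈ 0.035384.
Under the Kimura two-parameter model, d = −½ ln(1 − 2P − Q) − ¼ ln(1 − 2Q).
1 − 2P − Q = 0.861186, giving −½ ln(0.861186) = 0.074722.
1 − 2Q = 0.929232, giving −¼ ln(0.929232) = 0.018349.
d = 0.074722 + 0.018349 = 0.093071.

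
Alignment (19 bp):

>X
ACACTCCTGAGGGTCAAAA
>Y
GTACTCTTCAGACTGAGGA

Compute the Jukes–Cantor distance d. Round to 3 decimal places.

The sequences differ at 9 of 19 sites (1, 2, 7, 9, 12, 13, 15, 17, 18), so p = 9/19 ≈ 0.473684.
d = −(3/4) ln(1 − 4p/3) = −0.75 ln(1 − 0.631579) = −0.75 ln(0.368421)
  = −0.75 × (-0.998529) = 0.748897 substitutions/site.

0.749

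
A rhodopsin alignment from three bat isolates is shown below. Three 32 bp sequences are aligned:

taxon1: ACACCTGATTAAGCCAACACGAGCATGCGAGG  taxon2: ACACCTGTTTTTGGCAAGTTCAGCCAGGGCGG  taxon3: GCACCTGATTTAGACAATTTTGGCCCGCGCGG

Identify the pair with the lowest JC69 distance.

taxon2 and taxon3

taxon1–taxon2: 12/32 differ, p = 0.375, d = 0.520.
taxon1–taxon3: 11/32 differ, p = 0.344, d = 0.460.
taxon2–taxon3: 9/32 differ, p = 0.281, d = 0.353.
The smallest distance is between taxon2 and taxon3.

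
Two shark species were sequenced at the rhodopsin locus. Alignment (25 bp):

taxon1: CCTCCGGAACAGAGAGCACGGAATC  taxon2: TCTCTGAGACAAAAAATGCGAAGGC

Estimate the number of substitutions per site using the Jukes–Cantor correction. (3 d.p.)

0.766

The sequences differ at 12 of 25 sites, so p = 12/25 = 0.48.
d = −(3/4) ln(1 − 4p/3) = −0.75 ln(1 − 0.64) = −0.75 ln(0.36)
  = −0.75 × (-1.021651) = 0.766238 substitutions/site.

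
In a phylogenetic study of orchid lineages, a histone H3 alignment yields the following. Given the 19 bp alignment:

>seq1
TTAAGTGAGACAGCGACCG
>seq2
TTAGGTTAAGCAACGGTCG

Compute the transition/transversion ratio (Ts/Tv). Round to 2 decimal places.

Transitions are A↔G and C↔T; transversions are all other mismatches.
Transitions: 6. Transversions: 1.
R = 6/1 = 6.00.

6.00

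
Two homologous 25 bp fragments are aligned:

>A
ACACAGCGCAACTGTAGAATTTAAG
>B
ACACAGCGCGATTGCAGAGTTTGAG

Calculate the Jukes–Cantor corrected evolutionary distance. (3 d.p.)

0.233

The sequences differ at 5 of 25 sites (10, 12, 15, 19, 23), so p = 5/25 = 0.2.
d = −(3/4) ln(1 − 4p/3) = −0.75 ln(1 − 0.266667) = −0.75 ln(0.733333)
  = −0.75 × (-0.310155) = 0.232616 substitutions/site.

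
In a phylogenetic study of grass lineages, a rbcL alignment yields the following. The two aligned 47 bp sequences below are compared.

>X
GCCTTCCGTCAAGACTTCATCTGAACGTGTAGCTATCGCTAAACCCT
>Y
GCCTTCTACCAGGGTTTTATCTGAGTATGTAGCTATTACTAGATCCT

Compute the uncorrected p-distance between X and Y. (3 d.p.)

The sequences differ at 14 of 47 positions.
p = 14/47 = 0.297872… ≈ 0.298 (to 3 d.p.).

0.298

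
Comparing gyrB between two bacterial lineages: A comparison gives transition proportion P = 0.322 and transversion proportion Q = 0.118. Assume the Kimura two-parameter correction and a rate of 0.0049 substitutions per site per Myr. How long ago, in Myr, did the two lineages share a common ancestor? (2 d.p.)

Under the Kimura two-parameter model, d = −½ ln(1 − 2P − Q) − ¼ ln(1 − 2Q).
1 − 2P − Q = 0.238, giving −½ ln(0.238) = 0.717742.
1 − 2Q = 0.764, giving −¼ ln(0.764) = 0.067297.
d = 0.717742 + 0.067297 = 0.785039.
Under a molecular clock d = 2μt, so t = d/(2μ) = 0.785039 / (2 × 0.0049) = 80.11 Myr.

80.11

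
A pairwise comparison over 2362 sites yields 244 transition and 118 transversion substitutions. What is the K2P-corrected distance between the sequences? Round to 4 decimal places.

0.1746

P = 244/2362 ≈ 0.103302 and Q = 118/2362 ≈ 0.049958.
Under the Kimura two-parameter model, d = −½ ln(1 − 2P − Q) − ¼ ln(1 − 2Q).
1 − 2P − Q = 0.743438, giving −½ ln(0.743438) = 0.148235.
1 − 2Q = 0.900084, giving −¼ ln(0.900084) = 0.026317.
d = 0.148235 + 0.026317 = 0.174552.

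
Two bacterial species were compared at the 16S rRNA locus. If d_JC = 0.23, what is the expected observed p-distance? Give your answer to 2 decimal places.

0.20

p = (3/4)(1 − e^(−4d/3)) = 0.75 × (1 − e^(-0.306667)) = 0.75 × (1 − 0.735896) = 0.198078.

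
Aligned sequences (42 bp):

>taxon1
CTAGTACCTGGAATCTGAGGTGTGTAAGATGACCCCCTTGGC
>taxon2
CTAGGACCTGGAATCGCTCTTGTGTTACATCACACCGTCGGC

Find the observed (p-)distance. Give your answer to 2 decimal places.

0.29

The sequences differ at 12 of 42 positions.
p = 12/42 = 0.285714… ≈ 0.29 (to 2 d.p.).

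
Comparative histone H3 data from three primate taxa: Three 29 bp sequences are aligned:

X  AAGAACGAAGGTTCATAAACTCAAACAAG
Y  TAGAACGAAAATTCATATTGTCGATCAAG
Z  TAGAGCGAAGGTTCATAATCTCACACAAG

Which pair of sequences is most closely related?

X and Z

X–Y: 8/29 differ, p = 0.276, d = 0.344.
X–Z: 4/29 differ, p = 0.138, d = 0.152.
Y–Z: 8/29 differ, p = 0.276, d = 0.344.
The smallest distance is between X and Z.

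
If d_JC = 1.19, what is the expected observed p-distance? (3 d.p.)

0.597

p = (3/4)(1 − e^(−4d/3)) = 0.75 × (1 − e^(-1.586667)) = 0.75 × (1 − 0.204606) = 0.596546.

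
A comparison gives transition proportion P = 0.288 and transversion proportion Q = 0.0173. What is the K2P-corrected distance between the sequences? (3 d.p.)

Under the Kimura two-parameter model, d = −½ ln(1 − 2P − Q) − ¼ ln(1 − 2Q).
1 − 2P − Q = 0.4067, giving −½ ln(0.4067) = 0.449840.
1 − 2Q = 0.9654, giving −¼ ln(0.9654) = 0.008803.
d = 0.449840 + 0.008803 = 0.458643.

0.459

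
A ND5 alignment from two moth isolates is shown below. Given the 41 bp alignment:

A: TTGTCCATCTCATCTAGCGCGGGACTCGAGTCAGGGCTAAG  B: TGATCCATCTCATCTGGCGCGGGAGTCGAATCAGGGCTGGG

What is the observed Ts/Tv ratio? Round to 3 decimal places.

2.500

Transitions are A↔G and C↔T; transversions are all other mismatches.
Transitions: 5. Transversions: 2.
R = 5/2 = 2.500.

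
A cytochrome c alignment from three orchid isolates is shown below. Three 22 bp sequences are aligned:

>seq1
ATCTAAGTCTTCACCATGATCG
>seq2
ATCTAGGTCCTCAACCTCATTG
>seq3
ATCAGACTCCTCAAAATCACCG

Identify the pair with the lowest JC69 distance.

seq1 and seq2

seq1–seq2: 6/22 differ, p = 0.273, d = 0.339.
seq1–seq3: 8/22 differ, p = 0.364, d = 0.497.
seq2–seq3: 8/22 differ, p = 0.364, d = 0.497.
The smallest distance is between seq1 and seq2.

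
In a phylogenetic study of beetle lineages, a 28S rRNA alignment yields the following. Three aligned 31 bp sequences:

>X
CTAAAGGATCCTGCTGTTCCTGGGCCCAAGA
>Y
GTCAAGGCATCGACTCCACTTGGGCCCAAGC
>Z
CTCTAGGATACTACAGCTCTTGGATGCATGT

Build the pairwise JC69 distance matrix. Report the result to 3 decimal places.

d(X,Y) = 0.544, d(X,Z) = 0.544, d(Y,Z) = 0.691

X–Y: 12/31 sites differ → p ≈ 0.387097, d = −0.75 ln(1 − 0.516129) = 0.544453 ≈ 0.544.
X–Z: 12/31 sites differ → p ≈ 0.387097, d = −0.75 ln(1 − 0.516129) = 0.544453 ≈ 0.544.
Y–Z: 14/31 sites differ → p ≈ 0.451613, d = −0.75 ln(1 − 0.602151) = 0.691262 ≈ 0.691.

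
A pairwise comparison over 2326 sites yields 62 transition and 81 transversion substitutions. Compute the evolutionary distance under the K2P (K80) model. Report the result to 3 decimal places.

0.064

P = 62/2326 ≈ 0.026655 and Q = 81/2326 ≈ 0.034824.
Under the Kimura two-parameter model, d = −½ ln(1 − 2P − Q) − ¼ ln(1 − 2Q).
1 − 2P − Q = 0.911866, giving −½ ln(0.911866) = 0.046131.
1 − 2Q = 0.930352, giving −¼ ln(0.930352) = 0.018048.
d = 0.046131 + 0.018048 = 0.064179.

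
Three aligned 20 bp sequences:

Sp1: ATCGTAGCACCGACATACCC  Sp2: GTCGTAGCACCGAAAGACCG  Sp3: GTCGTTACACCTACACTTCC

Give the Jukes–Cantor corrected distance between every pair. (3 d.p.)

Sp1–Sp2: 4/20 sites differ → p = 0.2, d = −0.75 ln(1 − 0.266667) = 0.232617 ≈ 0.233.
Sp1–Sp3: 7/20 sites differ → p = 0.35, d = −0.75 ln(1 − 0.466667) = 0.471457 ≈ 0.471.
Sp2–Sp3: 8/20 sites differ → p = 0.4, d = −0.75 ln(1 − 0.533333) = 0.571605 ≈ 0.572.

d(Sp1,Sp2) = 0.233, d(Sp1,Sp3) = 0.471, d(Sp2,Sp3) = 0.572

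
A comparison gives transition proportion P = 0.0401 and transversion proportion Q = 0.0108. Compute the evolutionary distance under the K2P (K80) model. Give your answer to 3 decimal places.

0.053

Under the Kimura two-parameter model, d = −½ ln(1 − 2P − Q) − ¼ ln(1 − 2Q).
1 − 2P − Q = 0.909, giving −½ ln(0.909) = 0.047705.
1 − 2Q = 0.9784, giving −¼ ln(0.9784) = 0.005459.
d = 0.047705 + 0.005459 = 0.053164.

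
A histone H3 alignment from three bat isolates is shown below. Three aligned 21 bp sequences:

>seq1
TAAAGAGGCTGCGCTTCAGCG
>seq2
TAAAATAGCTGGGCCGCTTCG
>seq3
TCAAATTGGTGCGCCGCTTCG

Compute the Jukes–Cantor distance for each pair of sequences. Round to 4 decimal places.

seq1–seq2: 8/21 sites differ → p ≈ 0.380952, d = −0.75 ln(1 − 0.507936) = 0.531860 ≈ 0.5319.
seq1–seq3: 9/21 sites differ → p ≈ 0.428571, d = −0.75 ln(1 − 0.571428) = 0.635472 ≈ 0.6355.
seq2–seq3: 4/21 sites differ → p ≈ 0.190476, d = −0.75 ln(1 − 0.253968) = 0.219740 ≈ 0.2197.

d(seq1,seq2) = 0.5319, d(seq1,seq3) = 0.6355, d(seq2,seq3) = 0.2197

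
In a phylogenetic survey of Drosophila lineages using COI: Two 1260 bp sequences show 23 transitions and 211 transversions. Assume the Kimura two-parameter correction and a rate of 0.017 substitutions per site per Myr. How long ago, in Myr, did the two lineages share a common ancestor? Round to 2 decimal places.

6.35

P = 23/1260 ≈ 0.018254 and Q = 211/1260 ≈ 0.16746.
Under the Kimura two-parameter model, d = −½ ln(1 − 2P − Q) − ¼ ln(1 − 2Q).
1 − 2P − Q = 0.796032, giving −½ ln(0.796032) = 0.114058.
1 − 2Q = 0.66508, giving −¼ ln(0.66508) = 0.101962.
d = 0.114058 + 0.101962 = 0.216020.
Under a molecular clock d = 2μt, so t = d/(2μ) = 0.216020 / (2 × 0.017) = 6.35 Myr.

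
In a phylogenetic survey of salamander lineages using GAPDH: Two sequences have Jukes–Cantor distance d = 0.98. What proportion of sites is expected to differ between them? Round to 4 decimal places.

p = (3/4)(1 − e^(−4d/3)) = 0.75 × (1 − e^(-1.306667)) = 0.75 × (1 − 0.270721) = 0.546959.

0.5470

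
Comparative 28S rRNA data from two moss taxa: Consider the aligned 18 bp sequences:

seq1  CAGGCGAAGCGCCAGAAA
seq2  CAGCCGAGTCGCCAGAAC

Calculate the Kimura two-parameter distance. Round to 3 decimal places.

Of 18 sites, 1 differences are transitions and 3 are transversions, so P = 1/18 ≈ 0.055556 and Q = 3/18 ≈ 0.166667.
Under the Kimura two-parameter model, d = −½ ln(1 − 2P − Q) − ¼ ln(1 − 2Q).
1 − 2P − Q = 0.722221, giving −½ ln(0.722221) = 0.162712.
1 − 2Q = 0.666666, giving −¼ ln(0.666666) = 0.101367.
d = 0.162712 + 0.101367 = 0.264079.

0.264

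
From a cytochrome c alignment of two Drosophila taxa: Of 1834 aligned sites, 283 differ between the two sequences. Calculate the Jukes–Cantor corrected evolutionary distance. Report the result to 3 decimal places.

0.173

p = 283/1834 ≈ 0.154308.
d = −(3/4) ln(1 − 4p/3) = −0.75 ln(1 − 0.205744) = −0.75 ln(0.794256)
  = −0.75 × (-0.230349) = 0.172762 substitutions/site.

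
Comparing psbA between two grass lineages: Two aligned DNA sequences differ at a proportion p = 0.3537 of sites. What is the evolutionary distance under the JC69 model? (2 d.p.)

d = −(3/4) ln(1 − 4p/3) = −0.75 ln(1 − 0.4716) = −0.75 ln(0.5284)
  = −0.75 × (-0.637902) = 0.478427 substitutions/site.

0.48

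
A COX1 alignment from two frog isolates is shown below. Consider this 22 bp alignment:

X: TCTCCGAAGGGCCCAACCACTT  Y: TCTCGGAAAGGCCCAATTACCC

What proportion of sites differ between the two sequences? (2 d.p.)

0.27

The sequences differ at 6 of 22 positions (sites 5, 9, 17, 18, 21, 22).
p = 6/22 = 0.272727… ≈ 0.27 (to 2 d.p.).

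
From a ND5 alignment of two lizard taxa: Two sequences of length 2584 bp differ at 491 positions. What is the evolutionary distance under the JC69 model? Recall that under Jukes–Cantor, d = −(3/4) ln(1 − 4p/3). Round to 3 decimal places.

p = 491/2584 ≈ 0.190015.
d = −(3/4) ln(1 − 4p/3) = −0.75 ln(1 − 0.253353) = −0.75 ln(0.746647)
  = −0.75 × (-0.292163) = 0.219122 substitutions/site.

0.219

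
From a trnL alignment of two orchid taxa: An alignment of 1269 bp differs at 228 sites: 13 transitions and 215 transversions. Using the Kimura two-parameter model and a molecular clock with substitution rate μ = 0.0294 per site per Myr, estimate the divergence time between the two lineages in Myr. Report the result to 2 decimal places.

P = 13/1269 ≈ 0.010244 and Q = 215/1269 ≈ 0.169425.
Under the Kimura two-parameter model, d = −½ ln(1 − 2P − Q) − ¼ ln(1 − 2Q).
1 − 2P − Q = 0.810087, giving −½ ln(0.810087) = 0.105307.
1 − 2Q = 0.66115, giving −¼ ln(0.66115) = 0.103444.
d = 0.105307 + 0.103444 = 0.208751.
Under a molecular clock d = 2μt, so t = d/(2μ) = 0.208751 / (2 × 0.0294) = 3.55 Myr.

3.55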